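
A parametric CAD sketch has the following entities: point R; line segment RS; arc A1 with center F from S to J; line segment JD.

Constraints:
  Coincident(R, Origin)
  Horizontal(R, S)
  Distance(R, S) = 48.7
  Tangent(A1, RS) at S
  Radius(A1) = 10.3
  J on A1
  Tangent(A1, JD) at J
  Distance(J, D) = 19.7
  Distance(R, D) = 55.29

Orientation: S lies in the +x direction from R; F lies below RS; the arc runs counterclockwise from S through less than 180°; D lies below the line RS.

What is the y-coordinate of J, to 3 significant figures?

-13.5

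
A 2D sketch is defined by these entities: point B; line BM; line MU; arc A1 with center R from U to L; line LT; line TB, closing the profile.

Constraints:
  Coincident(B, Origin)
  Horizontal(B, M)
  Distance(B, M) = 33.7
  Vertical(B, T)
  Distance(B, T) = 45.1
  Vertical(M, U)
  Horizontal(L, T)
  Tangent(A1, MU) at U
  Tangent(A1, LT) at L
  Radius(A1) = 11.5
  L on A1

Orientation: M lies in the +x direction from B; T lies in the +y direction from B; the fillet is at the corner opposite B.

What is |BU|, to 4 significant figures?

47.59

The virtual corner opposite B is at (33.70, 45.10). Tangency of A1 to MU means the radius RU is perpendicular to MU and A1 meets LT tangentially, so RL is at right angles to LT, with radius 11.5, so the center R sits 11.5 in from both sides at R = (22.20, 33.60). That places the tangent points at U = (33.70, 33.60) on MU and L = (22.20, 45.10) on LT. Then |BU| = |U − B| = 47.59.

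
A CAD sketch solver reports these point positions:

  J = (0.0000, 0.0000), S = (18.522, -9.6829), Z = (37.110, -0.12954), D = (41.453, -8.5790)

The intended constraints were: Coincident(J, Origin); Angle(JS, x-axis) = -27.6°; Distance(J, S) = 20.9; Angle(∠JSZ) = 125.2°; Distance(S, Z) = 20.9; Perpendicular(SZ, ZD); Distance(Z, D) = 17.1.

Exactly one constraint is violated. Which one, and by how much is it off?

Distance(Z, D) = 17.1 — off by 7.60.

J = (0.00, 0.00) ✓; JS at -27.60° ✓; |JS| = 20.90 ✓; ∠JSZ = 125.2° ✓; |SZ| = 20.90 ✓; ∠(SZ, ZD) = 90.00° ✓; |ZD| = 9.500 ✗.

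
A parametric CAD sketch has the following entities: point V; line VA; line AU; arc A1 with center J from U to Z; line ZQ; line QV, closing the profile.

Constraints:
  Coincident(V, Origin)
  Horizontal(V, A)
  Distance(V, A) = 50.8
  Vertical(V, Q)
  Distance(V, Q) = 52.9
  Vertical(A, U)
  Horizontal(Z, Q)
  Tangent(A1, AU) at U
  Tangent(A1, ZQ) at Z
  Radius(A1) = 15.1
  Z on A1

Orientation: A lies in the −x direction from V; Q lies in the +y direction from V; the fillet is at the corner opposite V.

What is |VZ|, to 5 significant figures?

63.819

The virtual corner opposite V is at (-50.800, 52.900). Tangency of A1 to AU means the radius JU is perpendicular to AU and A1 meets ZQ tangentially, so JZ is at right angles to ZQ, with radius 15.1, so the center J sits 15.1 in from both sides at J = (-35.700, 37.800). That places the tangent points at U = (-50.800, 37.800) on AU and Z = (-35.700, 52.900) on ZQ. Then |VZ| = |Z − V| = 63.819.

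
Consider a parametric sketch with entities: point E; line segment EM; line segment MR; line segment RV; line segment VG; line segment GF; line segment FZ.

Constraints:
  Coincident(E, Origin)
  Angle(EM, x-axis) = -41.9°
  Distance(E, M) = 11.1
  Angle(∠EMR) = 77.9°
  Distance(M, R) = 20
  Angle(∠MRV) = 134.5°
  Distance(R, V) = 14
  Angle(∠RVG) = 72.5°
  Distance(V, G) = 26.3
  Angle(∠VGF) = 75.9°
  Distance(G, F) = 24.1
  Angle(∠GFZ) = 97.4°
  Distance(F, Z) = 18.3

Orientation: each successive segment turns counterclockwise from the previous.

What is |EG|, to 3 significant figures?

11.8

E is at the origin; EM runs at -41.9° with length 11.1, so M = (8.26, -7.41). ∠EMR = 77.9° gives MR at 60.2° from the x-axis; with |MR| = 20.0, R = (18.2, 9.94). ∠MRV = 134.5° gives RV at 106° from the x-axis; with |RV| = 14.0, V = (14.4, 23.4). ∠RVG = 72.5° gives VG at -147° from the x-axis; with |VG| = 26.3, G = (-7.59, 9.02). Then |EG| = |G − E| = 11.8.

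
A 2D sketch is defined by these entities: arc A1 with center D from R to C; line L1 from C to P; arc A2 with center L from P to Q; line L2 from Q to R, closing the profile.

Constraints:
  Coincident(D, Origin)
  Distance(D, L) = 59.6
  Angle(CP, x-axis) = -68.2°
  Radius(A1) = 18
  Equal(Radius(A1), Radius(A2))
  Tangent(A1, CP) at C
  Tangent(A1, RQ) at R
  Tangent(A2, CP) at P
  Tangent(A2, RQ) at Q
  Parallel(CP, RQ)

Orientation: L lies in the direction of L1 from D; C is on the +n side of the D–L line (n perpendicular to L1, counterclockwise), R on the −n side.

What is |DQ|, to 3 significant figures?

62.3

The slot axis is L1's direction at -68.2°, so u = (cos -68.2°, sin -68.2°) = (0.371, -0.928) and n = (−sin -68.2°, cos -68.2°) = (0.928, 0.371). D is at the origin and L lies 59.6 along u from D, so L = 59.6·u = (22.1, -55.3). Tangency of A1 to both parallel lines with radius 18.0 puts C and R at D ± 18.0·n: C = (16.7, 6.68), R = (-16.7, -6.68). Equal radii place P and Q the same way about L: P = L + 18.0·n = (38.8, -48.7), Q = L − 18.0·n = (5.42, -62.0). Then |DQ| = |Q − D| = 62.3.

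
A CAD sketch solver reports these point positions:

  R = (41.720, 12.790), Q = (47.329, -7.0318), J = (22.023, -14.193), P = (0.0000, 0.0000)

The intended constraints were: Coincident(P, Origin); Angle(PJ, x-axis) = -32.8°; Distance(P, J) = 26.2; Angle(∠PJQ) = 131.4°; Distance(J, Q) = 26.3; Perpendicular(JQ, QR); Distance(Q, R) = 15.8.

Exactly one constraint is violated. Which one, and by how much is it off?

Distance(Q, R) = 15.8 — off by 4.80.

P = (0.00, 0.00) ✓; PJ at -32.80° ✓; |PJ| = 26.20 ✓; ∠PJQ = 131.4° ✓; |JQ| = 26.30 ✓; ∠(JQ, QR) = 90.00° ✓; |QR| = 20.60 ✗.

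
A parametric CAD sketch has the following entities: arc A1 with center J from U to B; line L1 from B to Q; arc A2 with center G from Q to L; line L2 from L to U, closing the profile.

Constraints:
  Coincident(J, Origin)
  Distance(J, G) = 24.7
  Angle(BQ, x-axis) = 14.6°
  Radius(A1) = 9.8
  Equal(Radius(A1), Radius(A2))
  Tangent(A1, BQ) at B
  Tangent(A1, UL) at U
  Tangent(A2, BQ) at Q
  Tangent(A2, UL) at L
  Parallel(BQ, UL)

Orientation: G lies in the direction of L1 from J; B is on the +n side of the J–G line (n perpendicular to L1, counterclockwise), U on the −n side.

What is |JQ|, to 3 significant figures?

26.6

The slot axis is L1's direction at 14.6°, so u = (cos 14.6°, sin 14.6°) = (0.968, 0.252) and n = (−sin 14.6°, cos 14.6°) = (-0.252, 0.968). J is at the origin and G lies 24.7 along u from J, so G = 24.7·u = (23.9, 6.23). Tangency of A1 to both parallel lines with radius 9.8 puts B and U at J ± 9.8·n: B = (-2.47, 9.48), U = (2.47, -9.48). Equal radii place Q and L the same way about G: Q = G + 9.8·n = (21.4, 15.7), L = G − 9.8·n = (26.4, -3.26). Then |JQ| = |Q − J| = 26.6.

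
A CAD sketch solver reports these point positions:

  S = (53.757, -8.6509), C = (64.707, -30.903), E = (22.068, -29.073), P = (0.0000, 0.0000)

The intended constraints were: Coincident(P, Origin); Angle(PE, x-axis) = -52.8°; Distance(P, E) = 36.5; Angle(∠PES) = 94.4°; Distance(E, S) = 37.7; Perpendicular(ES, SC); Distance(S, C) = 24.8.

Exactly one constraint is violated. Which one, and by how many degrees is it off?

Perpendicular(ES, SC) — off by 6.60°.

P = (0.00, 0.00) ✓; PE at -52.80° ✓; |PE| = 36.50 ✓; ∠PES = 94.40° ✓; |ES| = 37.70 ✓; ∠(ES, SC) = 96.60° ✗; |SC| = 24.80 ✓.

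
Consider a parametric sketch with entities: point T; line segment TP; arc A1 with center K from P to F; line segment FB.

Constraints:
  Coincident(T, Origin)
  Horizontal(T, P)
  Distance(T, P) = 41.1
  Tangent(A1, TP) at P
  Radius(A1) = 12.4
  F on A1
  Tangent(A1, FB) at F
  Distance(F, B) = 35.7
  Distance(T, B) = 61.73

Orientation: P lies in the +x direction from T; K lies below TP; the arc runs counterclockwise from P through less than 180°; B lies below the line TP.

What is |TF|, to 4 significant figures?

32.60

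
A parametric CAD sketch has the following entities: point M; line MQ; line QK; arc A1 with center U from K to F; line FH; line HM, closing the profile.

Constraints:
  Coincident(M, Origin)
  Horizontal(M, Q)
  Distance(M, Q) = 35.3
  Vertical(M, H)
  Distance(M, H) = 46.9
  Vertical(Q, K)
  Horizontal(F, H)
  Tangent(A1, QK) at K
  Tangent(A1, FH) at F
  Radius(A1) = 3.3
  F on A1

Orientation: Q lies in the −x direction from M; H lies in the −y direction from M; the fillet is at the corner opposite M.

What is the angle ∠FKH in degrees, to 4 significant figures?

39.66°

M is at the origin; MQ is horizontal with |MQ| = 35.3 and Q on the −x side, so Q = (-35.30, 0.000). M and H share the same x with |MH| = 46.9 and H on the −y side, so H = (0.000, -46.90). The virtual corner opposite M is at (-35.30, -46.90). A1 meets QK tangentially, so UK is at right angles to QK and since A1 is tangent to FH there, UF ⟂ FH, with radius 3.3, so the center U sits 3.3 in from both sides at U = (-32.00, -43.60). That places the tangent points at K = (-35.30, -43.60) on QK and F = (-32.00, -46.90) on FH. Then cos ∠FKH = KF·KH / (|KF||KH|), giving 39.66°.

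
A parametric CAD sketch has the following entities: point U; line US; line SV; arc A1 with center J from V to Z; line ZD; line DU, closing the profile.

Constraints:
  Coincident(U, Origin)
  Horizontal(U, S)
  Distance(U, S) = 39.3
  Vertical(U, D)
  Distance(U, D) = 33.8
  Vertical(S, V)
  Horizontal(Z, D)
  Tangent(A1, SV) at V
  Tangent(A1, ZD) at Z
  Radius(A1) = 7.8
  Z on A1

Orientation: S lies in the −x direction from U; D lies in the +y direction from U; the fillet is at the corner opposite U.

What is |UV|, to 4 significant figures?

47.12

U is at the origin; U and S share the same y with |US| = 39.3 and S on the −x side, so S = (-39.30, 0.000). U and D share the same x with |UD| = 33.8 and D on the +y side, so D = (0.000, 33.80). The virtual corner opposite U is at (-39.30, 33.80). The tangent condition forces JV to be normal to SV and since A1 is tangent to ZD there, JZ ⟂ ZD, with radius 7.8, so the center J sits 7.8 in from both sides at J = (-31.50, 26.00). That places the tangent points at V = (-39.30, 26.00) on SV and Z = (-31.50, 33.80) on ZD. Then |UV| = |V − U| = 47.12.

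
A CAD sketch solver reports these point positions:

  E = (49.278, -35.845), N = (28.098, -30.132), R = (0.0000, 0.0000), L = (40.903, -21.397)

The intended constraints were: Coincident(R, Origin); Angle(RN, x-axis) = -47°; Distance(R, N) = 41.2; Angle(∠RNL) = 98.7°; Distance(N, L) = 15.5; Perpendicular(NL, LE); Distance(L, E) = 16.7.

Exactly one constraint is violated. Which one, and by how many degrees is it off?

Perpendicular(NL, LE) — off by 4.20°.

R = (0.00, 0.00) ✓; RN at -47.00° ✓; |RN| = 41.20 ✓; ∠RNL = 98.70° ✓; |NL| = 15.50 ✓; ∠(NL, LE) = 94.20° ✗; |LE| = 16.70 ✓.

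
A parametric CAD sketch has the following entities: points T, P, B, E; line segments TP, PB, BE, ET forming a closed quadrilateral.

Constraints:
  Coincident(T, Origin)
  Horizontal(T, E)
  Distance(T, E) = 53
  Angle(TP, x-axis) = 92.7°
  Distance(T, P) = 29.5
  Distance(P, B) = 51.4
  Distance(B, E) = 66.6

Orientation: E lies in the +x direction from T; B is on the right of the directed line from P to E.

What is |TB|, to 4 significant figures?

23.48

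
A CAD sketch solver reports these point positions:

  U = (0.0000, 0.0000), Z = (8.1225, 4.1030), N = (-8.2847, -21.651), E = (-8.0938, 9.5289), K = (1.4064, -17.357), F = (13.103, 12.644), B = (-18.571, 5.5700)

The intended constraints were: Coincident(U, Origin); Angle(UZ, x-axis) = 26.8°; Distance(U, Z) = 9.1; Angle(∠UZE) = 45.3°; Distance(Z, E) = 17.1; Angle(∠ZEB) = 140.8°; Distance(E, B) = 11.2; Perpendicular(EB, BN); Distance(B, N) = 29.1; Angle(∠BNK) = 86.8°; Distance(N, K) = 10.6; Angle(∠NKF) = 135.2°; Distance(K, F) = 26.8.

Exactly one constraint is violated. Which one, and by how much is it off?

Distance(K, F) = 26.8 — off by 5.40.

U = (0.00, 0.00) ✓; UZ at 26.80° ✓; |UZ| = 9.100 ✓; ∠UZE = 45.30° ✓; |ZE| = 17.10 ✓; ∠ZEB = 140.8° ✓; |EB| = 11.20 ✓; ∠(EB, BN) = 90.00° ✓; |BN| = 29.10 ✓; ∠BNK = 86.80° ✓; |NK| = 10.60 ✓; ∠NKF = 135.2° ✓; |KF| = 32.20 ✗.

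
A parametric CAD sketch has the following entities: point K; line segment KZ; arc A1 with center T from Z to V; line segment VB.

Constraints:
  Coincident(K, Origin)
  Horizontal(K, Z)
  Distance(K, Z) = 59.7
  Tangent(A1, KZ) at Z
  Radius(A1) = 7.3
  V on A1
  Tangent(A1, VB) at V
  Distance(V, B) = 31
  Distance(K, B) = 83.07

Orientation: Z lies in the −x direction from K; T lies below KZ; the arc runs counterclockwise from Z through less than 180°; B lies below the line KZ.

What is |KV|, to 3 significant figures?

66.9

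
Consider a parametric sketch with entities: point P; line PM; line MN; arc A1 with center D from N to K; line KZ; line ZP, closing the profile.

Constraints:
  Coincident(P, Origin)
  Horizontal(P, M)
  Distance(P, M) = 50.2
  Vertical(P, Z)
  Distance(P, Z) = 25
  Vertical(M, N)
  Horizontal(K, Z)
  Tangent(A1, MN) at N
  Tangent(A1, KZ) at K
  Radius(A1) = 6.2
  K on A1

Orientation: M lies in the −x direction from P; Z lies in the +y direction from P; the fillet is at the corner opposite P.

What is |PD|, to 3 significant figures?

47.8

P is at the origin; PM is horizontal with |PM| = 50.2 and M on the −x side, so M = (-50.2, 0.00). P and Z share the same x with |PZ| = 25.0 and Z on the +y side, so Z = (0.00, 25.0). The virtual corner opposite P is at (-50.2, 25.0). A1 meets MN tangentially, so DN is at right angles to MN and A1 meets KZ tangentially, so DK is at right angles to KZ, with radius 6.2, so the center D sits 6.2 in from both sides at D = (-44.0, 18.8). Then |PD| = |D − P| = 47.8.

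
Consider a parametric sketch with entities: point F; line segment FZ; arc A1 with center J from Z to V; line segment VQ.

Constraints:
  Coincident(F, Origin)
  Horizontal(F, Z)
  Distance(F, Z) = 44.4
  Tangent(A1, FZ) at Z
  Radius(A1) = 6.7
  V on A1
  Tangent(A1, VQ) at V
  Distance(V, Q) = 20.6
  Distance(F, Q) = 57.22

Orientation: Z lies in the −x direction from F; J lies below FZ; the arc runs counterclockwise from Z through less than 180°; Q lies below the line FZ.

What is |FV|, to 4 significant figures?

51.57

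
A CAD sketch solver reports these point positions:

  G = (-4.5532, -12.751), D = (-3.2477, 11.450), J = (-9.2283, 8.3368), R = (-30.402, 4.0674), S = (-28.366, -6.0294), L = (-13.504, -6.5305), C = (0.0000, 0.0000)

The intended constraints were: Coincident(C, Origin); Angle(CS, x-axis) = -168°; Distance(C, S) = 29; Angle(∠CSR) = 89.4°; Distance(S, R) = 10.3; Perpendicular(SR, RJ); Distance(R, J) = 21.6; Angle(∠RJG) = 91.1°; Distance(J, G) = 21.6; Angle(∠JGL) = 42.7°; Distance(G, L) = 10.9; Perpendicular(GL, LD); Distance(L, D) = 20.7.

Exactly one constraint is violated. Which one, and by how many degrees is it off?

Perpendicular(GL, LD) — off by 5.10°.

C = (0.00, 0.00) ✓; CS at -168.0° ✓; |CS| = 29.00 ✓; ∠CSR = 89.40° ✓; |SR| = 10.30 ✓; ∠(SR, RJ) = 90.00° ✓; |RJ| = 21.60 ✓; ∠RJG = 91.10° ✓; |JG| = 21.60 ✓; ∠JGL = 42.70° ✓; |GL| = 10.90 ✓; ∠(GL, LD) = 84.90° ✗; |LD| = 20.70 ✓.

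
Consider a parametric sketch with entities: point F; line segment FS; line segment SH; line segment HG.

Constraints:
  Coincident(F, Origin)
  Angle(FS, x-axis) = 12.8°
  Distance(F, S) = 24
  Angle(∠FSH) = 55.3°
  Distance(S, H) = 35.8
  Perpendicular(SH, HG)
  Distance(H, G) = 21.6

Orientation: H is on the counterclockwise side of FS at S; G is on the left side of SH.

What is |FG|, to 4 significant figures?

22.22

F is at the origin; FS runs at 12.8° with length 24.0, so S = 24.0·(cos 12.8°, sin 12.8°) = (23.40, 5.317). ∠FSH = 55.3°, so SH runs at 12.8° + (180° − 55.3°) = 137.5° from the x-axis; with |SH| = 35.8, H = S + 35.8·(cos 137.5°, sin 137.5°) = (-2.991, 29.50). The perpendicularity gives HG at right angles to SH; with |HG| = 21.6 on the left of SH, G = H + 21.6·(-0.6756, -0.7373) = (-17.58, 13.58). Then |FG| = |G − F| = 22.22.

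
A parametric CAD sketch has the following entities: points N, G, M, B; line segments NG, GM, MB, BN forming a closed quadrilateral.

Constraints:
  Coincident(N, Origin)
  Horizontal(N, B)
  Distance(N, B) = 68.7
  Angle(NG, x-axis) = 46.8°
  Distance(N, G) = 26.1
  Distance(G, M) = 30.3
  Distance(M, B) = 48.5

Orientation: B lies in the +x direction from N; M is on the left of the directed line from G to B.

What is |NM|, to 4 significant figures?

56.35

Checks: |GM| = 30.30 ✓; |MB| = 48.50 ✓.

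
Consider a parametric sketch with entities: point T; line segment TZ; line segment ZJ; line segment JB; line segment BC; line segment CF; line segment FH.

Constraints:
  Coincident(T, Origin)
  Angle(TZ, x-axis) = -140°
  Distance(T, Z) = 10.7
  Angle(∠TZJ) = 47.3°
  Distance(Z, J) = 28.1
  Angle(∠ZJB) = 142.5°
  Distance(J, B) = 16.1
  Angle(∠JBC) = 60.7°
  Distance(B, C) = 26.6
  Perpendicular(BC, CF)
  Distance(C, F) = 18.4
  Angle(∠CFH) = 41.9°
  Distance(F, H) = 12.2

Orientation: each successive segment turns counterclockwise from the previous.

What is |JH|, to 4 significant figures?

11.58

The perpendicularity gives CF at right angles to BC, so CF runs at -120.5°; with |CF| = 18.4, F = (1.332, -4.703). ∠CFH = 41.9° gives FH at 17.60° from the x-axis; with |FH| = 12.2, H = (12.96, -1.014). Then |JH| = |H − J| = 11.58.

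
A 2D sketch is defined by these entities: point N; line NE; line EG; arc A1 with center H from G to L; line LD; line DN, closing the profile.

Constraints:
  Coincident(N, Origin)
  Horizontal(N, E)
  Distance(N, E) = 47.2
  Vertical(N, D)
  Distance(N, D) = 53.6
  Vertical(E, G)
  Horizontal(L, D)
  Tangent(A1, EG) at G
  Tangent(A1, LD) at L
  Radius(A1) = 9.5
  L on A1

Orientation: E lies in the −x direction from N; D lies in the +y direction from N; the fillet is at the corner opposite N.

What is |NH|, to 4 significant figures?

58.02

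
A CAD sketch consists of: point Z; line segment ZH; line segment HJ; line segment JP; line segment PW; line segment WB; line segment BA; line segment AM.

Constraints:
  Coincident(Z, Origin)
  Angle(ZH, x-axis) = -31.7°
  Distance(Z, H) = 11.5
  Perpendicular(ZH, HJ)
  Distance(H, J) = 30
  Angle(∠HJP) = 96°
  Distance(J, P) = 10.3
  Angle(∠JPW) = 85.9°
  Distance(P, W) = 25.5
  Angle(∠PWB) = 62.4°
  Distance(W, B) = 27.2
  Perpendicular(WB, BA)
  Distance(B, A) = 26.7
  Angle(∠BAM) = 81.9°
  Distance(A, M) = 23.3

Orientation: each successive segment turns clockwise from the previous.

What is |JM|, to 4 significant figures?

17.59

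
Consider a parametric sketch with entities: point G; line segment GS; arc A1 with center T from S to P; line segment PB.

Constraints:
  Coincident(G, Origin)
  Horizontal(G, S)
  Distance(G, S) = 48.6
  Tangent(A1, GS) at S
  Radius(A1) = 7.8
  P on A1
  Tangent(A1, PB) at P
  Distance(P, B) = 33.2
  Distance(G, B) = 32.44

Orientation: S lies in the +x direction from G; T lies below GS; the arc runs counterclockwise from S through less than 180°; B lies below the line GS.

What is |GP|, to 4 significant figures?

43.14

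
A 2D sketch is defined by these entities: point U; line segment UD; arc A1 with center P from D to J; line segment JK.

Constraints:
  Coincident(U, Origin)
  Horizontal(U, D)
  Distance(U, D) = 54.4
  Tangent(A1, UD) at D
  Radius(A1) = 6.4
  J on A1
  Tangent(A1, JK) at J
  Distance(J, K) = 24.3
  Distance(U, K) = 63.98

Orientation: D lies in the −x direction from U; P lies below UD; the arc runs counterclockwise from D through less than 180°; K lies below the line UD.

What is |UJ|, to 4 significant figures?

61.15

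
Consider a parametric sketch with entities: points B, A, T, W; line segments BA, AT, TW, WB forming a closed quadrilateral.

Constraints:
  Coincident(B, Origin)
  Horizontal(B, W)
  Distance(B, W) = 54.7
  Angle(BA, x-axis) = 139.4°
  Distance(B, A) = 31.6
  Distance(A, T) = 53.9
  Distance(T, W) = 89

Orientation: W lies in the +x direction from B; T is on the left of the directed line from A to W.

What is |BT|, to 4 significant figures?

69.36

Checks: |AT| = 53.90 ✓; |TW| = 89.00 ✓.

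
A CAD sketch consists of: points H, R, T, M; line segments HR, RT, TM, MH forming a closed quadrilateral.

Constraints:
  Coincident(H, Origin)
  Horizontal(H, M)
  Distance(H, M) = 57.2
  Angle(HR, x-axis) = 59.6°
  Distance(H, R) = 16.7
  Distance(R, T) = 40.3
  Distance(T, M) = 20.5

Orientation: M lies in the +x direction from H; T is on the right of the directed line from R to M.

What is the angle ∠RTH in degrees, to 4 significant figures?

23.58°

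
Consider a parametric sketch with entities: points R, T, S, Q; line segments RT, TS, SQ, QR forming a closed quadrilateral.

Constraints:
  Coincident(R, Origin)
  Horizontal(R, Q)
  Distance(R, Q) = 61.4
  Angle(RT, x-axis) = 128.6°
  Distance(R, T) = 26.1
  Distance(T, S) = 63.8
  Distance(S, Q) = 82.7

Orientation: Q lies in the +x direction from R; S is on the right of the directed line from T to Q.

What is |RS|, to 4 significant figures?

43.99

R is at the origin; R and Q share the same y with |RQ| = 61.4 and Q in +x, so Q = (61.4, 0). RT runs at 128.6° with |RT| = 26.1, so T = (-16.28, 20.40). S is determined by |TS| = 63.8 and |SQ| = 82.7 together: it lies at the intersection of circle(T, 63.8) and circle(Q, 82.7). With |TQ| = 80.32, the foot of the radical line on TQ is 22.92 from T and the perpendicular offset is √(63.8² − 22.92²) = 59.54. Taking the right-of-TQ solution: S = (-9.235, -43.01).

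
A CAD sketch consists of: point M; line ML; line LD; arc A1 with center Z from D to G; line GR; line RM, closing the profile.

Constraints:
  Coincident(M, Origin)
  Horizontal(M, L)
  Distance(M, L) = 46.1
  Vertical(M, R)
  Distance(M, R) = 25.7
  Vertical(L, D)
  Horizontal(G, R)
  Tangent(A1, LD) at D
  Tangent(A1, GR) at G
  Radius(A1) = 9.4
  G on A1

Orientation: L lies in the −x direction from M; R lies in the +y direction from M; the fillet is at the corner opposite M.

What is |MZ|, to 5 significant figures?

40.157

M is at the origin; M and L share the same y with |ML| = 46.1 and L on the −x side, so L = (-46.100, 0.0000). MR is vertical with |MR| = 25.7 and R on the +y side, so R = (0.0000, 25.700). The virtual corner opposite M is at (-46.100, 25.700). Tangency of A1 to LD means the radius ZD is perpendicular to LD and A1 meets GR tangentially, so ZG is at right angles to GR, with radius 9.4, so the center Z sits 9.4 in from both sides at Z = (-36.700, 16.300). Then |MZ| = |Z − M| = 40.157.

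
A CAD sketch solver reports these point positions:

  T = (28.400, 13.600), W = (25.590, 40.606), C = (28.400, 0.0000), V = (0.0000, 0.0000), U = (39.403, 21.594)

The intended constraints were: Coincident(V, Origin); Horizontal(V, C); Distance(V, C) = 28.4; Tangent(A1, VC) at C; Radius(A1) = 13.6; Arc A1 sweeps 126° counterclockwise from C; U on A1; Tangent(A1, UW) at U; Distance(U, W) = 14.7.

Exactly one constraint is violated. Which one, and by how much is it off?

Distance(U, W) = 14.7 — off by 8.80.

V = (0.00, 0.00) ✓; V.y = 0.00, C.y = 0.00 ✓; |VC| = 28.40 ✓; ∠(TC, CV) = 90.00° ✓; |TC| = 13.60 ✓; bearing(T→U) − bearing(T→C) = 126.0° ✓; |TU| = 13.60 ✓; ∠(TU, UW) = 90.00° ✓; |UW| = 23.50 ✗.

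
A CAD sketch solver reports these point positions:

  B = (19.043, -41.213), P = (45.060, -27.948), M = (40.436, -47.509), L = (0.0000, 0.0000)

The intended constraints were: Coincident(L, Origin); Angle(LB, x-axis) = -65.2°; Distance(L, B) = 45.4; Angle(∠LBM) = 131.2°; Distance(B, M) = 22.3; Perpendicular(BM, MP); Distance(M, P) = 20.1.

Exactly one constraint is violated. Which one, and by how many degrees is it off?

Perpendicular(BM, MP) — off by 3.10°.

L = (0.00, 0.00) ✓; LB at -65.20° ✓; |LB| = 45.40 ✓; ∠LBM = 131.2° ✓; |BM| = 22.30 ✓; ∠(BM, MP) = 93.10° ✗; |MP| = 20.10 ✓.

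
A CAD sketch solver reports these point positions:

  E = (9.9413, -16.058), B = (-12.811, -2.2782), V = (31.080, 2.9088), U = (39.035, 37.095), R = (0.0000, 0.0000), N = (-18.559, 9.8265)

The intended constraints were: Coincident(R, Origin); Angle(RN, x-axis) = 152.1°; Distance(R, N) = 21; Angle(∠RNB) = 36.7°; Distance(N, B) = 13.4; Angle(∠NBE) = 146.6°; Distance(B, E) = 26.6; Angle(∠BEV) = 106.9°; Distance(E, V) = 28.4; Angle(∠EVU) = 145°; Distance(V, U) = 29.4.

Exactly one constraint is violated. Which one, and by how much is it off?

Distance(V, U) = 29.4 — off by 5.70.

R = (0.00, 0.00) ✓; RN at 152.1° ✓; |RN| = 21.00 ✓; ∠RNB = 36.70° ✓; |NB| = 13.40 ✓; ∠NBE = 146.6° ✓; |BE| = 26.60 ✓; ∠BEV = 106.9° ✓; |EV| = 28.40 ✓; ∠EVU = 145.0° ✓; |VU| = 35.10 ✗.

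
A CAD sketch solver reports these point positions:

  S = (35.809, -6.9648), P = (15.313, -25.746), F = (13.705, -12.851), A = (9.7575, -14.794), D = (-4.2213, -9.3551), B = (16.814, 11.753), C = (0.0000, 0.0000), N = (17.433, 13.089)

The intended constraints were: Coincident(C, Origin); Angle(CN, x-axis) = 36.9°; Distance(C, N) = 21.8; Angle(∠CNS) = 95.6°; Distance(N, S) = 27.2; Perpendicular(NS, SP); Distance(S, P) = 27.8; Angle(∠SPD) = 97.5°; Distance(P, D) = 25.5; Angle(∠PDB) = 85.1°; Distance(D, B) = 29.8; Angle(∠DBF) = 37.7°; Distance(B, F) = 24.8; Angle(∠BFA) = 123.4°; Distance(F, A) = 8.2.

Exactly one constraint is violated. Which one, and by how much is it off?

Distance(F, A) = 8.2 — off by 3.80.

C = (0.00, 0.00) ✓; CN at 36.90° ✓; |CN| = 21.80 ✓; ∠CNS = 95.60° ✓; |NS| = 27.20 ✓; ∠(NS, SP) = 90.00° ✓; |SP| = 27.80 ✓; ∠SPD = 97.50° ✓; |PD| = 25.50 ✓; ∠PDB = 85.10° ✓; |DB| = 29.80 ✓; ∠DBF = 37.70° ✓; |BF| = 24.80 ✓; ∠BFA = 123.4° ✓; |FA| = 4.400 ✗.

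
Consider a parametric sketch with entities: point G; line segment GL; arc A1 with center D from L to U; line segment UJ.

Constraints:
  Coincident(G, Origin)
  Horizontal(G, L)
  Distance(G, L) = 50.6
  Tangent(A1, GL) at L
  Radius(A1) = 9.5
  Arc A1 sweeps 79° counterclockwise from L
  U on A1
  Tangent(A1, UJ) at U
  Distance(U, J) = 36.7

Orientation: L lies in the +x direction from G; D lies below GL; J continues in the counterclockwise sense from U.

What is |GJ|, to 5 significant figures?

55.546

G is at the origin; GL is horizontal with |GL| = 50.6 and L on the +x side, so L = (50.600, 0.0000). The tangent condition forces DL to be normal to GL, so D = L + (0, -9.5) = (50.600, -9.5000). On A1, L sits at bearing 90° from D; a 79° counterclockwise sweep puts U at bearing 169°, so U = D + 9.5·(cos 169°, sin 169°) = (41.275, -7.6873). Tangency of A1 to UJ means the radius DU is perpendicular to UJ, so UJ runs along (−sin 169°, cos 169°); with |UJ| = 36.7, J = (34.272, -43.713). Then |GJ| = |J − G| = 55.546.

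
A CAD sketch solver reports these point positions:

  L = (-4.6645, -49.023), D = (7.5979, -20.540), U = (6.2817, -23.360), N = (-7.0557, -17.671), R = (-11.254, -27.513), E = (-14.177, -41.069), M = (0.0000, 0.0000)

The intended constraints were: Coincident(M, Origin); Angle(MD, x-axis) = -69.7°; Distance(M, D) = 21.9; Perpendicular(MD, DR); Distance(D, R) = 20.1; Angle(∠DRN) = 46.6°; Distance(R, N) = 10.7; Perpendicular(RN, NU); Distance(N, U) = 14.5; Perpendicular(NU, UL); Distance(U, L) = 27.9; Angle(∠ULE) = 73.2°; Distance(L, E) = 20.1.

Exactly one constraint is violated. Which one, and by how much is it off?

Distance(L, E) = 20.1 — off by 7.70.

M = (0.00, 0.00) ✓; MD at -69.70° ✓; |MD| = 21.90 ✓; ∠(MD, DR) = 90.00° ✓; |DR| = 20.10 ✓; ∠DRN = 46.60° ✓; |RN| = 10.70 ✓; ∠(RN, NU) = 90.00° ✓; |NU| = 14.50 ✓; ∠(NU, UL) = 90.00° ✓; |UL| = 27.90 ✓; ∠ULE = 73.20° ✓; |LE| = 12.40 ✗.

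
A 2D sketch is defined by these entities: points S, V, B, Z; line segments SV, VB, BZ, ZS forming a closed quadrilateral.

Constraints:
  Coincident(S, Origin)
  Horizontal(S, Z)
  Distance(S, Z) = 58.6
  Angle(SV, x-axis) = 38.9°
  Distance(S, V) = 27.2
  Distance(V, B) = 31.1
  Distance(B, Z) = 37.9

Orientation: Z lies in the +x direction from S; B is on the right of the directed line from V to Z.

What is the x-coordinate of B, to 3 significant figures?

23.4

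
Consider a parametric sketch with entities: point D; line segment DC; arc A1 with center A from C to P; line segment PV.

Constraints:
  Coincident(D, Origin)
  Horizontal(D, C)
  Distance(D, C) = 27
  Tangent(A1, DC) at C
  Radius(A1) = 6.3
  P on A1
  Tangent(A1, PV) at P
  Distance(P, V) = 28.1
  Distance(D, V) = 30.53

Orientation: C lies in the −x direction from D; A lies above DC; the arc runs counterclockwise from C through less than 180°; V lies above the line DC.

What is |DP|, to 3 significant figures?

21.6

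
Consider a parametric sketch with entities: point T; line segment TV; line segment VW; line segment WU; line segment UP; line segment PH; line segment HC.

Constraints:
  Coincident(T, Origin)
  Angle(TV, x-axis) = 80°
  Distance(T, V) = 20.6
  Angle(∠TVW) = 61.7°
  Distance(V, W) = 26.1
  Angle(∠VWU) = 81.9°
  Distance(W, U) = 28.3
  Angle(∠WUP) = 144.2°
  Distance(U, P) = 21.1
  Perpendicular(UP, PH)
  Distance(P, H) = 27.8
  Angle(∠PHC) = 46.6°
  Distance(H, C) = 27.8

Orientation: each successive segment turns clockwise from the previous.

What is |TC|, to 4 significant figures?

7.069

T is at the origin; TV runs at 80.0° with length 20.6, so V = (3.577, 20.29). ∠TVW = 61.7° gives VW at -38.30° from the x-axis; with |VW| = 26.1, W = (24.06, 4.111). ∠VWU = 81.9° gives WU at -136.4° from the x-axis; with |WU| = 28.3, U = (3.566, -15.41). ∠WUP = 144.2° gives UP at -172.2° from the x-axis; with |UP| = 21.1, P = (-17.34, -18.27). UP ⟂ PH, so PH runs at 97.80°; with |PH| = 27.8, H = (-21.11, 9.274). ∠PHC = 46.6° gives HC at -35.60° from the x-axis; with |HC| = 27.8, C = (1.492, -6.909). Then |TC| = |C − T| = 7.069.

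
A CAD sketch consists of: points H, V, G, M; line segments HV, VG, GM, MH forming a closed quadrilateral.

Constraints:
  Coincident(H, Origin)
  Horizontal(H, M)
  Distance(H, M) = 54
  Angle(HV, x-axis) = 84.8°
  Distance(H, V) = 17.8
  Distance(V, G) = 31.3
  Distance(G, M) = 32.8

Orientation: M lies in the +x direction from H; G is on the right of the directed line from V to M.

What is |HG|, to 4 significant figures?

22.66

Checks: |VG| = 31.30 ✓; |GM| = 32.80 ✓.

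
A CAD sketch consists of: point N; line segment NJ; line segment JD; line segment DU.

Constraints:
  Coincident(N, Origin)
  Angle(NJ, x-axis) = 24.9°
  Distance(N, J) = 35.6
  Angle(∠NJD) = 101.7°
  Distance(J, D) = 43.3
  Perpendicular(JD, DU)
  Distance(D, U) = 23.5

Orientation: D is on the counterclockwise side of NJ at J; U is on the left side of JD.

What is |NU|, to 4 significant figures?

51.78

N is at the origin; NJ runs at 24.9° with length 35.6, so J = 35.6·(cos 24.9°, sin 24.9°) = (32.29, 14.99). ∠NJD = 101.7°, so JD runs at 24.9° + (180° − 101.7°) = 103.2° from the x-axis; with |JD| = 43.3, D = J + 43.3·(cos 103.2°, sin 103.2°) = (22.40, 57.14). The perpendicularity gives DU at right angles to JD; with |DU| = 23.5 on the left of JD, U = D + 23.5·(-0.9736, -0.2284) = (-0.4759, 51.78). Then |NU| = |U − N| = 51.78.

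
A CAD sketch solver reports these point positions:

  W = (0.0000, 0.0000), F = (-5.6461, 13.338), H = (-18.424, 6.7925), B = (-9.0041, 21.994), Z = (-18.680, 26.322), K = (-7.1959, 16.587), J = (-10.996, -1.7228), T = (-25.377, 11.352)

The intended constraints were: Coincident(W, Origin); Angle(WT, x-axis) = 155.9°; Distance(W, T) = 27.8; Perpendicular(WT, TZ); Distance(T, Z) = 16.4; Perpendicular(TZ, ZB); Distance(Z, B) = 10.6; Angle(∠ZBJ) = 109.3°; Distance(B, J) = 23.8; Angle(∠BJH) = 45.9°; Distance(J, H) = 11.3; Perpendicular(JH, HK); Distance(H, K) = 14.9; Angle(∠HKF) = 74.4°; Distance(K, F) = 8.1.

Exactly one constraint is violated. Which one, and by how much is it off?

Distance(K, F) = 8.1 — off by 4.50.

W = (0.00, 0.00) ✓; WT at 155.9° ✓; |WT| = 27.80 ✓; ∠(WT, TZ) = 90.00° ✓; |TZ| = 16.40 ✓; ∠(TZ, ZB) = 90.00° ✓; |ZB| = 10.60 ✓; ∠ZBJ = 109.3° ✓; |BJ| = 23.80 ✓; ∠BJH = 45.90° ✓; |JH| = 11.30 ✓; ∠(JH, HK) = 90.00° ✓; |HK| = 14.90 ✓; ∠HKF = 74.40° ✓; |KF| = 3.600 ✗.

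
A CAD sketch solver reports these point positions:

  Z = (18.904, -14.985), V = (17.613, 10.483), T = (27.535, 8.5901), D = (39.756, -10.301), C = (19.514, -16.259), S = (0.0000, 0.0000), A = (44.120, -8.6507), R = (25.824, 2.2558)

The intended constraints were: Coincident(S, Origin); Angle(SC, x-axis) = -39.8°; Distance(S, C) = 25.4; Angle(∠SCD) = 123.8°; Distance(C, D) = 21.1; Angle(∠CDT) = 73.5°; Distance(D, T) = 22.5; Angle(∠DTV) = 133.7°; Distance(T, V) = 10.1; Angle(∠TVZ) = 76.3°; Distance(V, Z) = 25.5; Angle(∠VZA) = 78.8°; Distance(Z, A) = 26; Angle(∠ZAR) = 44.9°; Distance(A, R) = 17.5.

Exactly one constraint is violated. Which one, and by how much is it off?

Distance(A, R) = 17.5 — off by 3.80.

S = (0.00, 0.00) ✓; SC at -39.80° ✓; |SC| = 25.40 ✓; ∠SCD = 123.8° ✓; |CD| = 21.10 ✓; ∠CDT = 73.50° ✓; |DT| = 22.50 ✓; ∠DTV = 133.7° ✓; |TV| = 10.10 ✓; ∠TVZ = 76.30° ✓; |VZ| = 25.50 ✓; ∠VZA = 78.80° ✓; |ZA| = 26.00 ✓; ∠ZAR = 44.90° ✓; |AR| = 21.30 ✗.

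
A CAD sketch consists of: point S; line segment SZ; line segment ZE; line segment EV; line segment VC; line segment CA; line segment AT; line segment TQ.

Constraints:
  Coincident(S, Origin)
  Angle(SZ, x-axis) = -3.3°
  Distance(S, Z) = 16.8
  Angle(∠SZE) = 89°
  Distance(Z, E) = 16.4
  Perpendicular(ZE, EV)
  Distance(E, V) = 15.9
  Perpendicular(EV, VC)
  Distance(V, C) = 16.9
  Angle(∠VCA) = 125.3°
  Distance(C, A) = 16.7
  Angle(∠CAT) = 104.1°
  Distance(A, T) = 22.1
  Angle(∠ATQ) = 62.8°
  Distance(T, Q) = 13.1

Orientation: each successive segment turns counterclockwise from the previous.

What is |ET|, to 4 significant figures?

18.94

S is at the origin; SZ runs at -3.3° with length 16.8, so Z = (16.77, -0.9671). ∠SZE = 89.0° gives ZE at 87.70° from the x-axis; with |ZE| = 16.4, E = (17.43, 15.42). The perpendicularity gives EV at right angles to ZE, so EV runs at 177.7°; with |EV| = 15.9, V = (1.543, 16.06). The perpendicularity gives VC at right angles to EV, so VC runs at -92.30°; with |VC| = 16.9, C = (0.8649, -0.8286). ∠VCA = 125.3° gives CA at -37.60° from the x-axis; with |CA| = 16.7, A = (14.10, -11.02). ∠CAT = 104.1° gives AT at 38.30° from the x-axis; with |AT| = 22.1, T = (31.44, 2.679). Then |ET| = |T − E| = 18.94.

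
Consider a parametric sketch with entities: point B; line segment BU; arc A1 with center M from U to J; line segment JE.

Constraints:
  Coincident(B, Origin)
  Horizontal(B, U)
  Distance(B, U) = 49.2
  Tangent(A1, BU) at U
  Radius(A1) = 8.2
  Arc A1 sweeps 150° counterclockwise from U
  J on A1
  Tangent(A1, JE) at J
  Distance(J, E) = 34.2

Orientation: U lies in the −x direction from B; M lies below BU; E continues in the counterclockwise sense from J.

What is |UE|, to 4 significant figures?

41.24

B is at the origin; B and U share the same y with |BU| = 49.2 and U on the −x side, so U = (-49.20, 0.000). A1 meets BU tangentially, so MU is at right angles to BU, so M = U + (0, -8.2) = (-49.20, -8.200). On A1, U sits at bearing 90° from M; a 150° counterclockwise sweep puts J at bearing 240°, so J = M + 8.2·(cos 240°, sin 240°) = (-53.30, -15.30). Since A1 is tangent to JE there, MJ ⟂ JE, so JE runs along (−sin 240°, cos 240°); with |JE| = 34.2, E = (-23.68, -32.40). Then |UE| = |E − U| = 41.24.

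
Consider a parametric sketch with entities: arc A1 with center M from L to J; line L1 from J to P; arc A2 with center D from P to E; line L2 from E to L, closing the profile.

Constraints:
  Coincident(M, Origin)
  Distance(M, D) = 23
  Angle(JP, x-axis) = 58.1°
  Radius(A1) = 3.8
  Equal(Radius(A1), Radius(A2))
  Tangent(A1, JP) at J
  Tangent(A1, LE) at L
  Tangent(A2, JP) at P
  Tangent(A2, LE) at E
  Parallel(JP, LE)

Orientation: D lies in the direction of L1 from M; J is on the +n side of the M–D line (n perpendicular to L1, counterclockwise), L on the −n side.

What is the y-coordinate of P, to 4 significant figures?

21.53

The slot axis is L1's direction at 58.1°, so u = (cos 58.1°, sin 58.1°) = (0.5284, 0.8490) and n = (−sin 58.1°, cos 58.1°) = (-0.8490, 0.5284). M is at the origin and D lies 23.0 along u from M, so D = 23.0·u = (12.15, 19.53). Tangency of A1 to both parallel lines with radius 3.8 puts J and L at M ± 3.8·n: J = (-3.226, 2.008), L = (3.226, -2.008). Equal radii place P and E the same way about D: P = D + 3.8·n = (8.928, 21.53), E = D − 3.8·n = (15.38, 17.52). So P.y = 21.53.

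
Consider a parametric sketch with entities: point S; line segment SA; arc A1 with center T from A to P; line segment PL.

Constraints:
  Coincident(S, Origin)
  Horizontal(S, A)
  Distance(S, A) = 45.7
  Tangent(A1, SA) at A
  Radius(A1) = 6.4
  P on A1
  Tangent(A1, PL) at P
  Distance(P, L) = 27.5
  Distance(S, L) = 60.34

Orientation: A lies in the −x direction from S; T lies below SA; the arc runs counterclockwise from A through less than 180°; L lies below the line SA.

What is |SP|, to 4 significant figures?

52.54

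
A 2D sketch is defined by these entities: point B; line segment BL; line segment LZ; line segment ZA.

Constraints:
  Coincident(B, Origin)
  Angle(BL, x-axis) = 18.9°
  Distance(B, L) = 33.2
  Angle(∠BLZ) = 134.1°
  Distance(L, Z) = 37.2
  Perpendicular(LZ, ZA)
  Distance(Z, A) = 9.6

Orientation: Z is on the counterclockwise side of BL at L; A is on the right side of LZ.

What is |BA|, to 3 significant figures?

69.0

B is at the origin; BL runs at 18.9° with length 33.2, so L = 33.2·(cos 18.9°, sin 18.9°) = (31.4, 10.8). ∠BLZ = 134.1°, so LZ runs at 18.9° + (180° − 134.1°) = 64.8° from the x-axis; with |LZ| = 37.2, Z = L + 37.2·(cos 64.8°, sin 64.8°) = (47.2, 44.4). LZ is perpendicular to ZA; with |ZA| = 9.6 on the right of LZ, A = Z + 9.6·(0.905, -0.426) = (55.9, 40.3). Then |BA| = |A − B| = 69.0.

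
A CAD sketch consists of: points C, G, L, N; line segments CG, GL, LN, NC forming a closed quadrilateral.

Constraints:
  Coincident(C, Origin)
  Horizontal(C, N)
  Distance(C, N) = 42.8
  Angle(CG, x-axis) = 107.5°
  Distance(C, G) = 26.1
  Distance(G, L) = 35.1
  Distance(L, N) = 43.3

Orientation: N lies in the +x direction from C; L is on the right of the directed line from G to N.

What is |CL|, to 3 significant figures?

9.22

C is at the origin; CN is horizontal with |CN| = 42.8 and N in +x, so N = (42.8, 0). CG runs at 107.5° with |CG| = 26.1, so G = (-7.85, 24.9). L is determined by |GL| = 35.1 and |LN| = 43.3 together: it lies at the intersection of circle(G, 35.1) and circle(N, 43.3). With |GN| = 56.4, the foot of the radical line on GN is 22.5 from G and the perpendicular offset is √(35.1² − 22.5²) = 26.9. Taking the right-of-GN solution: L = (0.489, -9.20).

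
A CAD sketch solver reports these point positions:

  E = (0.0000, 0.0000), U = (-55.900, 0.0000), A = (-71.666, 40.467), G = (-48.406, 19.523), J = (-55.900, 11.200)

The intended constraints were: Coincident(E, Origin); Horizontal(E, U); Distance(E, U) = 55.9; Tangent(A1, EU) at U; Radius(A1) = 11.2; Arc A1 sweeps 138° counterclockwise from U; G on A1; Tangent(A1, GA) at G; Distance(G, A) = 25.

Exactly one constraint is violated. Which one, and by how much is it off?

Distance(G, A) = 25 — off by 6.30.

E = (0.00, 0.00) ✓; E.y = 0.00, U.y = 0.00 ✓; |EU| = 55.90 ✓; ∠(JU, UE) = 90.00° ✓; |JU| = 11.20 ✓; bearing(J→G) − bearing(J→U) = 138.0° ✓; |JG| = 11.20 ✓; ∠(JG, GA) = 90.00° ✓; |GA| = 31.30 ✗.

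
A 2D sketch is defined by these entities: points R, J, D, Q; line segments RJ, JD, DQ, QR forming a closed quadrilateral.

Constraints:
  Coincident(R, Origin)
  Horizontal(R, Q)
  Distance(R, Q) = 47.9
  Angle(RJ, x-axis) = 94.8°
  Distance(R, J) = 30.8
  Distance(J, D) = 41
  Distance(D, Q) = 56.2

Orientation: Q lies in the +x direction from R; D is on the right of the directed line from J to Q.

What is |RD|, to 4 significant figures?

12.46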